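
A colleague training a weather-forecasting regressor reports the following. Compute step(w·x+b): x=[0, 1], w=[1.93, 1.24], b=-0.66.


z = (0)·(1.93) + (1)·(1.24) - 0.66
  = 0.58
step(z) = 1 (z≥0)

1


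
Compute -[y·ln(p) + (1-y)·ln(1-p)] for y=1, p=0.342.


BCE = -[y·ln(p) + (1-y)·ln(1-p)]
= -1·ln(0.342) - 0
= -ln(0.342) = 1.0729

1.0729


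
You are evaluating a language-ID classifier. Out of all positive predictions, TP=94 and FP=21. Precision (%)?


Precision = TP/(TP+FP)
= 94/(94+21)
= 94/115 = 81.74%

81.74%


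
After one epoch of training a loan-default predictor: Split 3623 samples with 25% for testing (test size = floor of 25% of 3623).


Test = ⌊3623·25/100⌋ = 905
Train = 3623 - 905 = 2718

Train: 2718, Test: 905


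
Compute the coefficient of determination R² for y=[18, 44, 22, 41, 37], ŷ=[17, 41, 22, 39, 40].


ȳ = 32.4
SS_res = Σ(y-ŷ)² = 23
SS_tot = Σ(y-ȳ)² = 545.2
R² = 1 - SS_res/SS_tot = 1 - 0.0422 = 0.9578

0.9578


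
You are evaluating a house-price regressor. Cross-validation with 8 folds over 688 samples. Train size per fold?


Fold size = 688/8 = 86
Training per fold = 688 - 86 = 602

602


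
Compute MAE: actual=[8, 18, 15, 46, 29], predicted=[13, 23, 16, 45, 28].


Absolute errors: |8-13|=5, |18-23|=5, |15-16|=1, |46-45|=1, |29-28|=1
Sum = 13
MAE = 13/5 = 13/5

13/5


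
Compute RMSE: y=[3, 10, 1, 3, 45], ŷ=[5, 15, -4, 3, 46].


MSE = 55/5 = 11
RMSE = √(55/5) = 3.3166

3.3166


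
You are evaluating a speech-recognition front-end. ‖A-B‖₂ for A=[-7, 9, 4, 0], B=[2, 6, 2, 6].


d = √((-7-2)² + (9-6)² + (4-2)² + (0-6)²)
  = √(81 + 9 + 4 + 36)
  = √130 = 11.4018

11.4018


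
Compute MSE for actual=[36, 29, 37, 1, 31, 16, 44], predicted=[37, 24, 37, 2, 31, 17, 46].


Squared errors: (36-37)²=1, (29-24)²=25, (37-37)²=0, (1-2)²=1, (31-31)²=0, (16-17)²=1, (44-46)²=4
Sum = 32
MSE = 32/7 = 32/7

32/7


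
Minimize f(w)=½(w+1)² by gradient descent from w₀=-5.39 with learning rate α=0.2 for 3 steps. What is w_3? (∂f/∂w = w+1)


step 1: grad = -5.39+1 = -4.39; w = -5.39 - 0.2·(-4.39) = -4.512
step 2: grad = -4.512+1 = -3.512; w = -4.512 - 0.2·(-3.512) = -3.8096
step 3: grad = -3.8096+1 = -2.8096; w = -3.8096 - 0.2·(-2.8096) = -3.24768

-3.24768


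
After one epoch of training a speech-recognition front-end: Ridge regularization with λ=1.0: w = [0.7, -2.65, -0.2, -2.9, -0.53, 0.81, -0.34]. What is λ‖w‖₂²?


‖w‖₂² = (0.7)² + (-2.65)² + (-0.2)² + (-2.9)² + (-0.53)² + (0.81)² + (-0.34)²
     = 0.49 + 7.0225 + 0.04 + 8.41 + 0.2809 + 0.6561 + 0.1156
     = 17.0151
λ·‖w‖₂² = 1.0·17.0151 = 17.0151

17.0151


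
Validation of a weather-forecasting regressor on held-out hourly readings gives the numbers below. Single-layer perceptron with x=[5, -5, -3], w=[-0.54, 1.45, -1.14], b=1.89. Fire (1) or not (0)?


z = (5)·(-0.54) + (-5)·(1.45) + (-3)·(-1.14) + 1.89
  = -4.64
step(z) = 0 (z<0)

0


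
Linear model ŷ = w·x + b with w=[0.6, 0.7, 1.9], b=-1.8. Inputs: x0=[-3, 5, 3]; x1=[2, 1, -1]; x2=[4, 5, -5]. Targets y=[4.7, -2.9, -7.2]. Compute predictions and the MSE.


ŷ0 = (0.6)·(-3) + (0.7)·(5) + (1.9)·(3) - 1.8 = 5.6
ŷ1 = (0.6)·(2) + (0.7)·(1) + (1.9)·(-1) - 1.8 = -1.8
ŷ2 = (0.6)·(4) + (0.7)·(5) + (1.9)·(-5) - 1.8 = -5.4
errors² = [0.81, 1.21, 3.24]
MSE = 5.2600/3 = 1.7533

1.7533


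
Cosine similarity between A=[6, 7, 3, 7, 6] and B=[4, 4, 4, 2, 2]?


A·B = 6·4 + 7·4 + 3·4 + 7·2 + 6·2 = 90
‖A‖ = √179 = 13.3791, ‖B‖ = √56 = 7.4833
cos = 90/(√179·√56) = 90/√10024 = 0.8989

0.8989


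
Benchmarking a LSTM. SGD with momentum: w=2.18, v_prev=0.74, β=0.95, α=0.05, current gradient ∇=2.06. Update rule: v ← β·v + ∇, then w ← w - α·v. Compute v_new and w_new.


v_new = 0.95·0.74 + 2.06 = 0.703 + 2.06 = 2.763
w_new = 2.18 - 0.05·2.763 = 2.18 - 0.13815 = 2.04185

v_new=2.763, w_new=2.04185


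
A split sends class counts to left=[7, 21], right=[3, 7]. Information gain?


Parent = [10, 28], H_parent = 0.8315
H_left = 0.8113 (n=28), H_right = 0.8813 (n=10)
H_children = (28/38)·0.8113 + (10/38)·0.8813 = 0.8297
IG = 0.8315 - 0.8297 = 0.0018

0.0018


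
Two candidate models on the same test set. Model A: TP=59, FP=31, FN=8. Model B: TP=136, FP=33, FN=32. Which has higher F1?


Model A: P=59/90=0.6556, R=59/67=0.8806, F1=2PR/(P+R)=2TP/(2TP+FP+FN)=118/157=0.7516
Model B: P=136/169=0.8047, R=136/168=0.8095, F1=2PR/(P+R)=2TP/(2TP+FP+FN)=272/337=0.8071
0.7516 < 0.8071 → Model B

Model B


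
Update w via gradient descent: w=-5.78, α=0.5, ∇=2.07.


w_new = w - α·∇
= -5.78 - 0.5·2.07
= -5.78 - 1.035
= -6.815

-6.815


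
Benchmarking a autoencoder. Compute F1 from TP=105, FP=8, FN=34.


Precision = 105/113 = 0.9292
Recall = 105/139 = 0.7554
F1 = 2·P·R/(P+R) = 2·TP/(2·TP+FP+FN) = 210/(210+8+34) = 210/252 = 0.8333

0.8333


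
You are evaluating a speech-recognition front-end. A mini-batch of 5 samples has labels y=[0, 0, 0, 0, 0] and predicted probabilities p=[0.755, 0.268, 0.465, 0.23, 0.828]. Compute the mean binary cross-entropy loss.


L[0] = -ln(1-0.755) = -ln(0.245) = 1.4065
L[1] = -ln(1-0.268) = -ln(0.732) = 0.312
L[2] = -ln(1-0.465) = -ln(0.535) = 0.6255
L[3] = -ln(1-0.23) = -ln(0.77) = 0.2614
L[4] = -ln(1-0.828) = -ln(0.172) = 1.7603
mean = (1.4065 + 0.312 + 0.6255 + 0.2614 + 1.7603)/5 = 0.8731

0.8731


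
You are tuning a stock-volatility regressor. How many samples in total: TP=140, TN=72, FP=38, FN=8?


Total = TP + TN + FP + FN
= 140 + 72 + 38 + 8
= 258
(Predicted positive: 178, predicted negative: 80)

258


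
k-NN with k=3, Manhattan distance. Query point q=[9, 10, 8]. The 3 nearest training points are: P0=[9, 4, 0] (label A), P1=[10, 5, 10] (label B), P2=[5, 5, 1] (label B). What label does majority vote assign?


d(q,P0) = 14  (label A)
d(q,P1) = 8  (label B)
d(q,P2) = 16  (label B)
Votes: A=1, B=2
Majority → B

B


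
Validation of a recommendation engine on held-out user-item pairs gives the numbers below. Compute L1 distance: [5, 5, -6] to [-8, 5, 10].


d = |5+ 8| + |5-5| + |-6-10|
  = 13 + 0 + 16
  = 29

29


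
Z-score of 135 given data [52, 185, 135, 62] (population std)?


μ = 108.5, σ = 54.5642
z = (135 - 108.5)/54.5642 = 0.4857

0.4857


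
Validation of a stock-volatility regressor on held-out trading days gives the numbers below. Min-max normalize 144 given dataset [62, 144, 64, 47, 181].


min=47, max=181
(144-47)/(181-47) = 97/134 = 0.7239

0.7239


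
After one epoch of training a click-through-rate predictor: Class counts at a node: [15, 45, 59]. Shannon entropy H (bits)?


Probabilities: [15/119, 45/119, 59/119] ≈ [0.1261, 0.3782, 0.4958]
H = -((15/119)·log₂(15/119) + (45/119)·log₂(45/119) + (59/119)·log₂(59/119))
  = 1.409 bits

1.409 bits


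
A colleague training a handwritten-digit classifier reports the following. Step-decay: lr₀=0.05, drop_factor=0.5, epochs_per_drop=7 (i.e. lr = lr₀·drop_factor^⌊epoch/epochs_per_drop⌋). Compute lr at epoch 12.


n_drops = ⌊12/7⌋ = 1
lr = 0.05·0.5^1 = 0.05·0.5 = 0.025

0.025


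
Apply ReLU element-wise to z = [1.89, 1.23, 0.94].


ReLU(1.89) = max(0, 1.89) = 1.89
ReLU(1.23) = max(0, 1.23) = 1.23
ReLU(0.94) = max(0, 0.94) = 0.94
result = [1.89, 1.23, 0.94]

[1.89, 1.23, 0.94]


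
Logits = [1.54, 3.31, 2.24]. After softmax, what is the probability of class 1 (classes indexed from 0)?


Exponentials: e^1.54=4.6646, e^3.31=27.3851, e^2.24=9.3933
Sum = 41.443
Softmax = [0.1126, 0.6608, 0.2267]
p[1] = 27.3851/41.443 = 0.6608

0.6608


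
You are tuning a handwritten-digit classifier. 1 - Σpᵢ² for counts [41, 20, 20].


Probabilities: [41/81, 20/81, 20/81] ≈ [0.5062, 0.2469, 0.2469]
Σpᵢ² = (1681 + 400 + 400)/81² = 2481/6561
Gini = 1 - Σpᵢ² = 1 - 2481/6561 = 0.6219

0.6219


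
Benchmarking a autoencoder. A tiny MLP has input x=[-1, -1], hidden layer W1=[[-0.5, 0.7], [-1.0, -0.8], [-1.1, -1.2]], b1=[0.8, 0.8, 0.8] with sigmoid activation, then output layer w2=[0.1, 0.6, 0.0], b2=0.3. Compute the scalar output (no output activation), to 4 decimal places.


z1[0] = (-0.5)·(-1) + (0.7)·(-1) + 0.8 = 0.6
z1[1] = (-1.0)·(-1) + (-0.8)·(-1) + 0.8 = 2.6
z1[2] = (-1.1)·(-1) + (-1.2)·(-1) + 0.8 = 3.1
h = sigmoid(z1) = [0.6457, 0.9309, 0.9569]
output = (0.1)·(0.6457) + (0.6)·(0.9309) + (0.0)·(0.9569) + 0.3 = 0.9231

0.9231


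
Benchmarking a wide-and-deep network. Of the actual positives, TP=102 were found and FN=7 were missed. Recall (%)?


Recall = TP/(TP+FN)
= 102/(102+7)
= 102/109 = 93.58%

93.58%


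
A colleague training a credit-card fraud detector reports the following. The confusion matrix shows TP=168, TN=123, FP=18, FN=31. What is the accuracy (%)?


Accuracy = (TP+TN)/(TP+TN+FP+FN)
= (168+123)/(340)
= 291/340 = 85.59%

85.59%


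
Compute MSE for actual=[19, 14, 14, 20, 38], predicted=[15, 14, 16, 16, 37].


Squared errors: (19-15)²=16, (14-14)²=0, (14-16)²=4, (20-16)²=16, (38-37)²=1
Sum = 37
MSE = 37/5 = 37/5

37/5


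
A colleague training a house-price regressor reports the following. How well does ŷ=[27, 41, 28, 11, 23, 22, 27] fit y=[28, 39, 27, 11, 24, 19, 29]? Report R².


ȳ = 25.2857
SS_res = Σ(y-ŷ)² = 20
SS_tot = Σ(y-ȳ)² = 457.43
R² = 1 - SS_res/SS_tot = 1 - 0.0437 = 0.9563

0.9563


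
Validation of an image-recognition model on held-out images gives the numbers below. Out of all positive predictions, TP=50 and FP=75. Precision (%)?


Precision = TP/(TP+FP)
= 50/(50+75)
= 50/125 = 40.0%

40.0%


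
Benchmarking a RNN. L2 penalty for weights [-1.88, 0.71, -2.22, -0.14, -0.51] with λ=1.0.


‖w‖₂² = (-1.88)² + (0.71)² + (-2.22)² + (-0.14)² + (-0.51)²
     = 3.5344 + 0.5041 + 4.9284 + 0.0196 + 0.2601
     = 9.2466
λ·‖w‖₂² = 1.0·9.2466 = 9.2466

9.2466


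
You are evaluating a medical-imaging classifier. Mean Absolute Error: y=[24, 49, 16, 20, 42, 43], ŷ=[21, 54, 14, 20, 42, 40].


Absolute errors: |24-21|=3, |49-54|=5, |16-14|=2, |20-20|=0, |42-42|=0, |43-40|=3
Sum = 13
MAE = 13/6 = 13/6

13/6


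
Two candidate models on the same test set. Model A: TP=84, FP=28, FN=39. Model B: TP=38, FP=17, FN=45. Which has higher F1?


Model A: P=84/112=0.75, R=84/123=0.6829, F1=2PR/(P+R)=2TP/(2TP+FP+FN)=168/235=0.7149
Model B: P=38/55=0.6909, R=38/83=0.4578, F1=2PR/(P+R)=2TP/(2TP+FP+FN)=76/138=0.5507
0.7149 > 0.5507 → Model A

Model A


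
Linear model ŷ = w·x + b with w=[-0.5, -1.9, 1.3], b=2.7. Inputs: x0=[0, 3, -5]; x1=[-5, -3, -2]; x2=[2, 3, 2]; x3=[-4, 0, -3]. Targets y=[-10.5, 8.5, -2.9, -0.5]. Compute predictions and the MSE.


ŷ0 = (-0.5)·(0) + (-1.9)·(3) + (1.3)·(-5) + 2.7 = -9.5
ŷ1 = (-0.5)·(-5) + (-1.9)·(-3) + (1.3)·(-2) + 2.7 = 8.3
ŷ2 = (-0.5)·(2) + (-1.9)·(3) + (1.3)·(2) + 2.7 = -1.4
ŷ3 = (-0.5)·(-4) + (-1.9)·(0) + (1.3)·(-3) + 2.7 = 0.8
errors² = [1.0, 0.04, 2.25, 1.69]
MSE = 4.9800/4 = 1.245

1.245


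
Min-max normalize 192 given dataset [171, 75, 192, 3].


min=3, max=192
(192-3)/(192-3) = 189/189 = 1.0

1.0


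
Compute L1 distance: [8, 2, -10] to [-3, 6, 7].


d = |8+ 3| + |2-6| + |-10-7|
  = 11 + 4 + 17
  = 32

32


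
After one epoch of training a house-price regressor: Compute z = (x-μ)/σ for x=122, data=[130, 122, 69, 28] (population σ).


μ = 87.25, σ = 41.4691
z = (122 - 87.25)/41.4691 = 0.838

0.838


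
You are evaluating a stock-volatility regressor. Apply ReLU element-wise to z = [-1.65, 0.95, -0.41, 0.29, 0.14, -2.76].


ReLU(-1.65) = max(0, -1.65) = 0.0
ReLU(0.95) = max(0, 0.95) = 0.95
ReLU(-0.41) = max(0, -0.41) = 0.0
ReLU(0.29) = max(0, 0.29) = 0.29
ReLU(0.14) = max(0, 0.14) = 0.14
ReLU(-2.76) = max(0, -2.76) = 0.0
result = [0.0, 0.95, 0.0, 0.29, 0.14, 0.0]

[0.0, 0.95, 0.0, 0.29, 0.14, 0.0]


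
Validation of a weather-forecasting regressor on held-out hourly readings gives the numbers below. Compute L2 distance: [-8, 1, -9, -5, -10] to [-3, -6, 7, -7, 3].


d = √((-8+ 3)² + (1+ 6)² + (-9-7)² + (-5+ 7)² + (-10-3)²)
  = √(25 + 49 + 256 + 4 + 169)
  = √503 = 22.4277

22.4277


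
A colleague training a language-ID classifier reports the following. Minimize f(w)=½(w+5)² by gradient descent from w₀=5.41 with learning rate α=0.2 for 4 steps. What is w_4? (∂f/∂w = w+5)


step 1: grad = 5.41+5 = 10.41; w = 5.41 - 0.2·(10.41) = 3.328
step 2: grad = 3.328+5 = 8.328; w = 3.328 - 0.2·(8.328) = 1.6624
step 3: grad = 1.6624+5 = 6.6624; w = 1.6624 - 0.2·(6.6624) = 0.32992
step 4: grad = 0.32992+5 = 5.32992; w = 0.32992 - 0.2·(5.32992) = -0.736064

-0.736064


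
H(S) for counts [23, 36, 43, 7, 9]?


Probabilities: [23/118, 36/118, 43/118, 7/118, 9/118] ≈ [0.1949, 0.3051, 0.3644, 0.0593, 0.0763]
H = -((23/118)·log₂(23/118) + (36/118)·log₂(36/118) + (43/118)·log₂(43/118) + (7/118)·log₂(7/118) + (9/118)·log₂(9/118))
  = 2.038 bits

2.038 bits


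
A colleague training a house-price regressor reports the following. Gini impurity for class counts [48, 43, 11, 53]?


Probabilities: [48/155, 43/155, 11/155, 53/155] ≈ [0.3097, 0.2774, 0.071, 0.3419]
Σpᵢ² = (2304 + 1849 + 121 + 2809)/155² = 7083/24025
Gini = 1 - Σpᵢ² = 1 - 7083/24025 = 0.7052

0.7052


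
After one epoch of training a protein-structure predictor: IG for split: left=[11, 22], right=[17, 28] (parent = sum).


Parent = [28, 50], H_parent = 0.9418
H_left = 0.9183 (n=33), H_right = 0.9565 (n=45)
H_children = (33/78)·0.9183 + (45/78)·0.9565 = 0.9403
IG = 0.9418 - 0.9403 = 0.0015

0.0015


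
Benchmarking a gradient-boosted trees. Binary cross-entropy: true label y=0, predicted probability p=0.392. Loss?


BCE = -[y·ln(p) + (1-y)·ln(1-p)]
= -0 - 1·ln(1-0.392)
= -ln(0.608) = 0.4976

0.4976


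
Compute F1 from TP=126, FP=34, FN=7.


Precision = 126/160 = 0.7875
Recall = 126/133 = 0.9474
F1 = 2·P·R/(P+R) = 2·TP/(2·TP+FP+FN) = 252/(252+34+7) = 252/293 = 0.8601

0.8601


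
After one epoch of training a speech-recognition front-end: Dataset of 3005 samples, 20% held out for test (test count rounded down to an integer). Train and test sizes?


Test = ⌊3005·20/100⌋ = 601
Train = 3005 - 601 = 2404

Train: 2404, Test: 601


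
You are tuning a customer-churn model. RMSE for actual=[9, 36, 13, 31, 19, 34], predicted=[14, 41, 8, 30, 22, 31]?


MSE = 94/6 = 15.6667
RMSE = √(94/6) = 3.9581

3.9581


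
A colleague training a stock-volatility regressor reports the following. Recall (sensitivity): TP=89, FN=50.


Recall = TP/(TP+FN)
= 89/(89+50)
= 89/139 = 64.03%

64.03%


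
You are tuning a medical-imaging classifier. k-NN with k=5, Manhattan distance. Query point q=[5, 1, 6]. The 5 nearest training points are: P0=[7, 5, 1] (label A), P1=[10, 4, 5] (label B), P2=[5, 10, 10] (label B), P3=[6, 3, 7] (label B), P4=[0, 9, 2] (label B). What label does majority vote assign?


d(q,P0) = 11  (label A)
d(q,P1) = 9  (label B)
d(q,P2) = 13  (label B)
d(q,P3) = 4  (label B)
d(q,P4) = 17  (label B)
Votes: A=1, B=4
Majority → B

B


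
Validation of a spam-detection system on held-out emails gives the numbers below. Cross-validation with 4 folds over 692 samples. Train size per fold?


Fold size = 692/4 = 173
Training per fold = 692 - 173 = 519

519


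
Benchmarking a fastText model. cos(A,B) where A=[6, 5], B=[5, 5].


A·B = 6·5 + 5·5 = 55
‖A‖ = √61 = 7.8102, ‖B‖ = √50 = 7.0711
cos = 55/(√61·√50) = 55/√3050 = 0.9959

0.9959


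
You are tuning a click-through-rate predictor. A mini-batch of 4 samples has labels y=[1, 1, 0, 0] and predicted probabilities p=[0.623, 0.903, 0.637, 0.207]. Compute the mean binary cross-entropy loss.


L[0] = -ln(0.623) = 0.4732
L[1] = -ln(0.903) = 0.102
L[2] = -ln(1-0.637) = -ln(0.363) = 1.0134
L[3] = -ln(1-0.207) = -ln(0.793) = 0.2319
mean = (0.4732 + 0.102 + 1.0134 + 0.2319)/4 = 0.4551

0.4551


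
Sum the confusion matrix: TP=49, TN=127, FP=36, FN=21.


Total = TP + TN + FP + FN
= 49 + 127 + 36 + 21
= 233
(Predicted positive: 85, predicted negative: 148)

233


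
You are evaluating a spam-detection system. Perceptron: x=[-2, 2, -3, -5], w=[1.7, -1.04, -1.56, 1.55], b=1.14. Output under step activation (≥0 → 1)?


z = (-2)·(1.7) + (2)·(-1.04) + (-3)·(-1.56) + (-5)·(1.55) + 1.14
  = -7.41
step(z) = 0 (z<0)

0


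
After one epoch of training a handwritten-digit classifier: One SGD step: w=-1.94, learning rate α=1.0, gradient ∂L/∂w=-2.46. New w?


w_new = w - α·∇
= -1.94 - 1.0·-2.46
= -1.94 + 2.46
= 0.52

0.52


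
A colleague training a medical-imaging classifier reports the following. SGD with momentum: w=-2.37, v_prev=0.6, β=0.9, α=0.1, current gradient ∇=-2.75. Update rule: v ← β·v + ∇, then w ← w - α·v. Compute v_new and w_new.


v_new = 0.9·0.6 - 2.75 = 0.54 - 2.75 = -2.21
w_new = -2.37 - 0.1·-2.21 = -2.37 + 0.221 = -2.149

v_new=-2.21, w_new=-2.149


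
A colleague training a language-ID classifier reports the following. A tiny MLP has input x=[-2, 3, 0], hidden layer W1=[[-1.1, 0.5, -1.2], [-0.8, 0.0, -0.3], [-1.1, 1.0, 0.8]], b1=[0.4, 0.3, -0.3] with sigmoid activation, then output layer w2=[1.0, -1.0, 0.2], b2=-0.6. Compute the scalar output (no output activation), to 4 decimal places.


z1[0] = (-1.1)·(-2) + (0.5)·(3) + (-1.2)·(0) + 0.4 = 4.1
z1[1] = (-0.8)·(-2) + (0.0)·(3) + (-0.3)·(0) + 0.3 = 1.9
z1[2] = (-1.1)·(-2) + (1.0)·(3) + (0.8)·(0) - 0.3 = 4.9
h = sigmoid(z1) = [0.9837, 0.8699, 0.9926]
output = (1.0)·(0.9837) + (-1.0)·(0.8699) + (0.2)·(0.9926) - 0.6 = -0.2877

-0.2877


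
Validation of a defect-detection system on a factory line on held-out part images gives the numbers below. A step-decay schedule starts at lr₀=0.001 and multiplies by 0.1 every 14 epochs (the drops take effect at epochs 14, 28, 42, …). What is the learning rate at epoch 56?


n_drops = ⌊56/14⌋ = 4
lr = 0.001·0.1^4 = 0.001·0.0001 = 0.0000001

0.0000001


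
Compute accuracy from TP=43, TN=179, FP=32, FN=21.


Accuracy = (TP+TN)/(TP+TN+FP+FN)
= (43+179)/(275)
= 222/275 = 80.73%

80.73%


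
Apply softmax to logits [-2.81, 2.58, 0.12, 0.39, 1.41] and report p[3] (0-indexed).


Exponentials: e^-2.81=0.0602, e^2.58=13.1971, e^0.12=1.1275, e^0.39=1.477, e^1.41=4.096
Sum = 19.9578
Softmax = [0.003, 0.6613, 0.0565, 0.074, 0.2052]
p[3] = 1.477/19.9578 = 0.074

0.074


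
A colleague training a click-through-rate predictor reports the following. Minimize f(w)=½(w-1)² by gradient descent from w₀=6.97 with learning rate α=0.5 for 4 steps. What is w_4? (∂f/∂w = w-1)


step 1: grad = 6.97-1 = 5.97; w = 6.97 - 0.5·(5.97) = 3.985
step 2: grad = 3.985-1 = 2.985; w = 3.985 - 0.5·(2.985) = 2.4925
step 3: grad = 2.4925-1 = 1.4925; w = 2.4925 - 0.5·(1.4925) = 1.74625
step 4: grad = 1.74625-1 = 0.74625; w = 1.74625 - 0.5·(0.74625) = 1.373125

1.373125


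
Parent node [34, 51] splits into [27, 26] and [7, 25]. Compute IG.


Parent = [34, 51], H_parent = 0.971
H_left = 0.9997 (n=53), H_right = 0.7579 (n=32)
H_children = (53/85)·0.9997 + (32/85)·0.7579 = 0.9087
IG = 0.971 - 0.9087 = 0.0623

0.0623


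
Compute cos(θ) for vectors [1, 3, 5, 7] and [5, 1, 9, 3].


A·B = 1·5 + 3·1 + 5·9 + 7·3 = 74
‖A‖ = √84 = 9.1652, ‖B‖ = √116 = 10.7703
cos = 74/(√84·√116) = 74/√9744 = 0.7497

0.7497


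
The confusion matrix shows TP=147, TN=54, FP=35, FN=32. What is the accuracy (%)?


Accuracy = (TP+TN)/(TP+TN+FP+FN)
= (147+54)/(268)
= 201/268 = 75.0%

75.0%


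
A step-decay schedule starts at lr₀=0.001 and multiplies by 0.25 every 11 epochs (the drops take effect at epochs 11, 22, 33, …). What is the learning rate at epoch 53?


n_drops = ⌊53/11⌋ = 4
lr = 0.001·0.25^4 = 0.001·0.00390625 = 0.00000390625

0.00000390625


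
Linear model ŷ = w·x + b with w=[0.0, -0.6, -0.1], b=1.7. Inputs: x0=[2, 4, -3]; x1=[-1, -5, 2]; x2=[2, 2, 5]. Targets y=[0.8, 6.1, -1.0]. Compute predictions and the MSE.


ŷ0 = (0.0)·(2) + (-0.6)·(4) + (-0.1)·(-3) + 1.7 = -0.4
ŷ1 = (0.0)·(-1) + (-0.6)·(-5) + (-0.1)·(2) + 1.7 = 4.5
ŷ2 = (0.0)·(2) + (-0.6)·(2) + (-0.1)·(5) + 1.7 = 0.0
errors² = [1.44, 2.56, 1.0]
MSE = 5.0000/3 = 1.6667

1.6667


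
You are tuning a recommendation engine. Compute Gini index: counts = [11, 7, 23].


Probabilities: [11/41, 7/41, 23/41] ≈ [0.2683, 0.1707, 0.561]
Σpᵢ² = (121 + 49 + 529)/41² = 699/1681
Gini = 1 - Σpᵢ² = 1 - 699/1681 = 0.5842

0.5842


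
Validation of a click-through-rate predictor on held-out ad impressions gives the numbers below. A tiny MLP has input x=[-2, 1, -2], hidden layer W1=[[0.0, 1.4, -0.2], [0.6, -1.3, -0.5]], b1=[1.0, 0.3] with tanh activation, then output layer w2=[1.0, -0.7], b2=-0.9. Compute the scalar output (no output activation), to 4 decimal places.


z1[0] = (0.0)·(-2) + (1.4)·(1) + (-0.2)·(-2) + 1.0 = 2.8
z1[1] = (0.6)·(-2) + (-1.3)·(1) + (-0.5)·(-2) + 0.3 = -1.2
h = tanh(z1) = [0.9926, -0.8337]
output = (1.0)·(0.9926) + (-0.7)·(-0.8337) - 0.9 = 0.6762

0.6762


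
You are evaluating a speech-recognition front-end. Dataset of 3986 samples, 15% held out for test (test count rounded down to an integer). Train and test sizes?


Test = ⌊3986·15/100⌋ = 597
Train = 3986 - 597 = 3389

Train: 3389, Test: 597


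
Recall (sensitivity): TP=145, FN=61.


Recall = TP/(TP+FN)
= 145/(145+61)
= 145/206 = 70.39%

70.39%


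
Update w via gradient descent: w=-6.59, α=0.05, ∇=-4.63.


w_new = w - α·∇
= -6.59 - 0.05·-4.63
= -6.59 + 0.2315
= -6.3585

-6.3585


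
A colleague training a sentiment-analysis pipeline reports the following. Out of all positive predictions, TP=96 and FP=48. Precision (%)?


Precision = TP/(TP+FP)
= 96/(96+48)
= 96/144 = 66.67%

66.67%


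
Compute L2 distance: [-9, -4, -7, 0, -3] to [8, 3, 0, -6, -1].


d = √((-9-8)² + (-4-3)² + (-7-0)² + (0+ 6)² + (-3+ 1)²)
  = √(289 + 49 + 49 + 36 + 4)
  = √427 = 20.664

20.664


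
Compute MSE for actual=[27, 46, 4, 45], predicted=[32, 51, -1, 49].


Squared errors: (27-32)²=25, (46-51)²=25, (4+ 1)²=25, (45-49)²=16
Sum = 91
MSE = 91/4 = 91/4

91/4


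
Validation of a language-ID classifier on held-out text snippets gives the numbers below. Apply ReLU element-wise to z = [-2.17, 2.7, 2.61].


ReLU(-2.17) = max(0, -2.17) = 0.0
ReLU(2.7) = max(0, 2.7) = 2.7
ReLU(2.61) = max(0, 2.61) = 2.61
result = [0.0, 2.7, 2.61]

[0.0, 2.7, 2.61]


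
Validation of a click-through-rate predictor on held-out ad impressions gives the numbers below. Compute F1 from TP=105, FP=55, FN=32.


Precision = 105/160 = 0.6562
Recall = 105/137 = 0.7664
F1 = 2·P·R/(P+R) = 2·TP/(2·TP+FP+FN) = 210/(210+55+32) = 210/297 = 0.7071

0.7071


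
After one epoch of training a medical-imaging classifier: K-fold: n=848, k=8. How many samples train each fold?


Fold size = 848/8 = 106
Training per fold = 848 - 106 = 742

742


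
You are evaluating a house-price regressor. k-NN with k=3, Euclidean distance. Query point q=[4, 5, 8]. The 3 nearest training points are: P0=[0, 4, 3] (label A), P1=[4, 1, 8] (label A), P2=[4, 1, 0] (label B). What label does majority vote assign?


d(q,P0) = 6.4807  (label A)
d(q,P1) = 4.0  (label A)
d(q,P2) = 8.9443  (label B)
Votes: A=2, B=1
Majority → A

A


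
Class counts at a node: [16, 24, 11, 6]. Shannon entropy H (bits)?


Probabilities: [16/57, 24/57, 11/57, 6/57] ≈ [0.2807, 0.4211, 0.193, 0.1053]
H = -((16/57)·log₂(16/57) + (24/57)·log₂(24/57) + (11/57)·log₂(11/57) + (6/57)·log₂(6/57))
  = 1.8399 bits

1.8399 bits


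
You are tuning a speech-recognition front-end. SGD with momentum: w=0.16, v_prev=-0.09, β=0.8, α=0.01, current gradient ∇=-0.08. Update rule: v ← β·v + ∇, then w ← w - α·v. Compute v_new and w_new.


v_new = 0.8·-0.09 - 0.08 = -0.072 - 0.08 = -0.152
w_new = 0.16 - 0.01·-0.152 = 0.16 + 0.00152 = 0.16152

v_new=-0.152, w_new=0.16152


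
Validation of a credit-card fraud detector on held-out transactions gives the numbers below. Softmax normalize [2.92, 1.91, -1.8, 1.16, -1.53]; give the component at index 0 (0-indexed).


Exponentials: e^2.92=18.5413, e^1.91=6.7531, e^-1.8=0.1653, e^1.16=3.1899, e^-1.53=0.2165
Sum = 28.8661
Softmax = [0.6423, 0.2339, 0.0057, 0.1105, 0.0075]
p[0] = 18.5413/28.8661 = 0.6423

0.6423


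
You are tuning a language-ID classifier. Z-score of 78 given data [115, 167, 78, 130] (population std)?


μ = 122.5, σ = 31.91
z = (78 - 122.5)/31.91 = -1.3945

-1.3945


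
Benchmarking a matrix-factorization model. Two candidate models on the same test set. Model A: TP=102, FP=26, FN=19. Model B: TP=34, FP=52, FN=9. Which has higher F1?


Model A: P=102/128=0.7969, R=102/121=0.843, F1=2PR/(P+R)=2TP/(2TP+FP+FN)=204/249=0.8193
Model B: P=34/86=0.3953, R=34/43=0.7907, F1=2PR/(P+R)=2TP/(2TP+FP+FN)=68/129=0.5271
0.8193 > 0.5271 → Model A

Model A


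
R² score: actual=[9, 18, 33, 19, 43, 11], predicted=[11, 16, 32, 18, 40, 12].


ȳ = 22.1667
SS_res = Σ(y-ŷ)² = 20
SS_tot = Σ(y-ȳ)² = 876.83
R² = 1 - SS_res/SS_tot = 1 - 0.0228 = 0.9772

0.9772


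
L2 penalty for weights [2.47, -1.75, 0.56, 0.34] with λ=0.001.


‖w‖₂² = (2.47)² + (-1.75)² + (0.56)² + (0.34)²
     = 6.1009 + 3.0625 + 0.3136 + 0.1156
     = 9.5926
λ·‖w‖₂² = 0.001·9.5926 = 0.009593

0.009593


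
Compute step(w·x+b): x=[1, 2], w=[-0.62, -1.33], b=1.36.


z = (1)·(-0.62) + (2)·(-1.33) + 1.36
  = -1.92
step(z) = 0 (z<0)

0


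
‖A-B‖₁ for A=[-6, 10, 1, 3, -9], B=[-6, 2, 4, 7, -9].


d = |-6+ 6| + |10-2| + |1-4| + |3-7| + |-9+ 9|
  = 0 + 8 + 3 + 4 + 0
  = 15

15


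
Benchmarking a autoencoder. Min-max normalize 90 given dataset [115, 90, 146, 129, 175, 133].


min=90, max=175
(90-90)/(175-90) = 0/85 = 0.0

0.0


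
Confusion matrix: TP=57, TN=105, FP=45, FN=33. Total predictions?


Total = TP + TN + FP + FN
= 57 + 105 + 45 + 33
= 240
(Predicted positive: 102, predicted negative: 138)

240


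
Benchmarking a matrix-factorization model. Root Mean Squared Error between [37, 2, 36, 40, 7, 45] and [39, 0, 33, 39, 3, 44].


MSE = 35/6 = 5.8333
RMSE = √(35/6) = 2.4152

2.4152


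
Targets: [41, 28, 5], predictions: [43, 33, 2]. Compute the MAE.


Absolute errors: |41-43|=2, |28-33|=5, |5-2|=3
Sum = 10
MAE = 10/3 = 10/3

10/3


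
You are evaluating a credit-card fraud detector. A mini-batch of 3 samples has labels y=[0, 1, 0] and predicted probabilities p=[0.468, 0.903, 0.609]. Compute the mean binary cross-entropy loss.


L[0] = -ln(1-0.468) = -ln(0.532) = 0.6311
L[1] = -ln(0.903) = 0.102
L[2] = -ln(1-0.609) = -ln(0.391) = 0.939
mean = (0.6311 + 0.102 + 0.939)/3 = 0.5574

0.5574


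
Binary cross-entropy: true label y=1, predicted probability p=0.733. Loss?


BCE = -[y·ln(p) + (1-y)·ln(1-p)]
= -1·ln(0.733) - 0
= -ln(0.733) = 0.3106

0.3106


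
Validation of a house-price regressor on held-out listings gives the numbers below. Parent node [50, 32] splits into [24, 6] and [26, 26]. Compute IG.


Parent = [50, 32], H_parent = 0.965
H_left = 0.7219 (n=30), H_right = 1 (n=52)
H_children = (30/82)·0.7219 + (52/82)·1 = 0.8983
IG = 0.965 - 0.8983 = 0.0667

0.0667


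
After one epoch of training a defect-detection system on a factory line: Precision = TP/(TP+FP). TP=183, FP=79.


Precision = TP/(TP+FP)
= 183/(183+79)
= 183/262 = 69.85%

69.85%


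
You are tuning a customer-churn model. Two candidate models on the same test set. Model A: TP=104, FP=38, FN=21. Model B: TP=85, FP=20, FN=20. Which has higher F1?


Model A: P=104/142=0.7324, R=104/125=0.832, F1=2PR/(P+R)=2TP/(2TP+FP+FN)=208/267=0.779
Model B: P=85/105=0.8095, R=85/105=0.8095, F1=2PR/(P+R)=2TP/(2TP+FP+FN)=170/210=0.8095
0.779 < 0.8095 → Model B

Model B


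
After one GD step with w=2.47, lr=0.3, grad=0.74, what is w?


w_new = w - α·∇
= 2.47 - 0.3·0.74
= 2.47 - 0.222
= 2.248

2.248


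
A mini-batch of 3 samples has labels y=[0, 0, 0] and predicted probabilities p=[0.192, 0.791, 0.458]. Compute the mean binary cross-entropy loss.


L[0] = -ln(1-0.192) = -ln(0.808) = 0.2132
L[1] = -ln(1-0.791) = -ln(0.209) = 1.5654
L[2] = -ln(1-0.458) = -ln(0.542) = 0.6125
mean = (0.2132 + 1.5654 + 0.6125)/3 = 0.797

0.797


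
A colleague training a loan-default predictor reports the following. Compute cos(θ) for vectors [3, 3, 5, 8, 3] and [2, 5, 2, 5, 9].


A·B = 3·2 + 3·5 + 5·2 + 8·5 + 3·9 = 98
‖A‖ = √116 = 10.7703, ‖B‖ = √139 = 11.7898
cos = 98/(√116·√139) = 98/√16124 = 0.7718

0.7718


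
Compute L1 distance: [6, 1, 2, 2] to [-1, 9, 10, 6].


d = |6+ 1| + |1-9| + |2-10| + |2-6|
  = 7 + 8 + 8 + 4
  = 27

27


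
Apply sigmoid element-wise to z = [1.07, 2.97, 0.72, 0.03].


σ(1.07) = 1/(1+e^-1.07) = 0.7446
σ(2.97) = 1/(1+e^-2.97) = 0.9512
σ(0.72) = 1/(1+e^-0.72) = 0.6726
σ(0.03) = 1/(1+e^-0.03) = 0.5075
result = [0.7446, 0.9512, 0.6726, 0.5075]

[0.7446, 0.9512, 0.6726, 0.5075]


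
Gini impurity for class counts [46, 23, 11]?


Probabilities: [46/80, 23/80, 11/80] ≈ [0.575, 0.2875, 0.1375]
Σpᵢ² = (2116 + 529 + 121)/80² = 2766/6400
Gini = 1 - Σpᵢ² = 1 - 2766/6400 = 0.5678

0.5678


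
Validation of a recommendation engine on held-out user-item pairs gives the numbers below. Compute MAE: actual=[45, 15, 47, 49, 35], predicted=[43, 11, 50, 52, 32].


Absolute errors: |45-43|=2, |15-11|=4, |47-50|=3, |49-52|=3, |35-32|=3
Sum = 15
MAE = 15/5 = 3

3


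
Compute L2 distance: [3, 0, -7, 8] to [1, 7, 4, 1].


d = √((3-1)² + (0-7)² + (-7-4)² + (8-1)²)
  = √(4 + 49 + 121 + 49)
  = √223 = 14.9332

14.9332


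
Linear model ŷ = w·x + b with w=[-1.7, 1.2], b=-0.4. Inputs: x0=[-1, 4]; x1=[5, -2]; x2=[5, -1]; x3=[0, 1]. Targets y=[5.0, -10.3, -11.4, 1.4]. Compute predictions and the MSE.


ŷ0 = (-1.7)·(-1) + (1.2)·(4) - 0.4 = 6.1
ŷ1 = (-1.7)·(5) + (1.2)·(-2) - 0.4 = -11.3
ŷ2 = (-1.7)·(5) + (1.2)·(-1) - 0.4 = -10.1
ŷ3 = (-1.7)·(0) + (1.2)·(1) - 0.4 = 0.8
errors² = [1.21, 1.0, 1.69, 0.36]
MSE = 4.2600/4 = 1.065

1.065


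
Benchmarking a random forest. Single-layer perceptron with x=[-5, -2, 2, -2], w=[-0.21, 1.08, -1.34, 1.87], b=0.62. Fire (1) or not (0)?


z = (-5)·(-0.21) + (-2)·(1.08) + (2)·(-1.34) + (-2)·(1.87) + 0.62
  = -6.91
step(z) = 0 (z<0)

0


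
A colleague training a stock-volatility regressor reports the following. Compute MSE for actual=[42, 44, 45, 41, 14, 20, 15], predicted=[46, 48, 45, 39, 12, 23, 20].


Squared errors: (42-46)²=16, (44-48)²=16, (45-45)²=0, (41-39)²=4, (14-12)²=4, (20-23)²=9, (15-20)²=25
Sum = 74
MSE = 74/7 = 74/7

74/7


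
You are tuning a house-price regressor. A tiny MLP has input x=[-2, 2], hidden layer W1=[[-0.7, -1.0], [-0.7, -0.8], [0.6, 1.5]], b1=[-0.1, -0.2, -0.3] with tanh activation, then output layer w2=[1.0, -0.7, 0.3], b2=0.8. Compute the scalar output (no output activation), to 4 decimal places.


z1[0] = (-0.7)·(-2) + (-1.0)·(2) - 0.1 = -0.7
z1[1] = (-0.7)·(-2) + (-0.8)·(2) - 0.2 = -0.4
z1[2] = (0.6)·(-2) + (1.5)·(2) - 0.3 = 1.5
h = tanh(z1) = [-0.6044, -0.3799, 0.9051]
output = (1.0)·(-0.6044) + (-0.7)·(-0.3799) + (0.3)·(0.9051) + 0.8 = 0.7331

0.7331


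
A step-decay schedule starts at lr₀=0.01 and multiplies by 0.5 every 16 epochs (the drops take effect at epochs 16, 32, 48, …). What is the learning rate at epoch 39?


n_drops = ⌊39/16⌋ = 2
lr = 0.01·0.5^2 = 0.01·0.25 = 0.0025

0.0025


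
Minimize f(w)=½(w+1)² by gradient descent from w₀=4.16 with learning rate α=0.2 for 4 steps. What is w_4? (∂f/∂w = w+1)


step 1: grad = 4.16+1 = 5.16; w = 4.16 - 0.2·(5.16) = 3.128
step 2: grad = 3.128+1 = 4.128; w = 3.128 - 0.2·(4.128) = 2.3024
step 3: grad = 2.3024+1 = 3.3024; w = 2.3024 - 0.2·(3.3024) = 1.64192
step 4: grad = 1.64192+1 = 2.64192; w = 1.64192 - 0.2·(2.64192) = 1.113536

1.113536


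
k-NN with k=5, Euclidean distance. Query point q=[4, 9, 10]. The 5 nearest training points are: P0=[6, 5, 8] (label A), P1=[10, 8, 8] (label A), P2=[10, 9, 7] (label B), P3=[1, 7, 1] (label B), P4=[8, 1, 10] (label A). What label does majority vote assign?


d(q,P0) = 4.899  (label A)
d(q,P1) = 6.4031  (label A)
d(q,P2) = 6.7082  (label B)
d(q,P3) = 9.6954  (label B)
d(q,P4) = 8.9443  (label A)
Votes: A=3, B=2
Majority → A

A


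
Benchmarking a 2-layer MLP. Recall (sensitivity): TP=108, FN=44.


Recall = TP/(TP+FN)
= 108/(108+44)
= 108/152 = 71.05%

71.05%


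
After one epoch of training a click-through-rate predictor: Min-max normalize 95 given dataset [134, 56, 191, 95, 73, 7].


min=7, max=191
(95-7)/(191-7) = 88/184 = 0.4783

0.4783


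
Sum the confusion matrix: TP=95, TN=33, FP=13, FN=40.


Total = TP + TN + FP + FN
= 95 + 33 + 13 + 40
= 181
(Predicted positive: 108, predicted negative: 73)

181


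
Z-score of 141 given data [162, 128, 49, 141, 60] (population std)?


μ = 108, σ = 45.1442
z = (141 - 108)/45.1442 = 0.731

0.731


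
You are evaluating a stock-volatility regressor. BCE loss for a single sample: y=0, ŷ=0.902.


BCE = -[y·ln(p) + (1-y)·ln(1-p)]
= -0 - 1·ln(1-0.902)
= -ln(0.098) = 2.3228

2.3228


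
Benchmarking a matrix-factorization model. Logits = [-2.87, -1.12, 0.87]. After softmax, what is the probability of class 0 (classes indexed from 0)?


Exponentials: e^-2.87=0.0567, e^-1.12=0.3263, e^0.87=2.3869
Sum = 2.7699
Softmax = [0.0205, 0.1178, 0.8617]
p[0] = 0.0567/2.7699 = 0.0205

0.0205


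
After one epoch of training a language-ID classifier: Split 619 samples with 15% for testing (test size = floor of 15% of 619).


Test = ⌊619·15/100⌋ = 92
Train = 619 - 92 = 527

Train: 527, Test: 92


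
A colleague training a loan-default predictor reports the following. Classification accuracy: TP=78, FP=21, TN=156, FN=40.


Accuracy = (TP+TN)/(TP+TN+FP+FN)
= (78+156)/(295)
= 234/295 = 79.32%

79.32%


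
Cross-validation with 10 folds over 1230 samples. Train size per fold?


Fold size = 1230/10 = 123
Training per fold = 1230 - 123 = 1107

1107


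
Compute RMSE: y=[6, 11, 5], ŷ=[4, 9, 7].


MSE = 12/3 = 4
RMSE = √(12/3) = 2.0

2.0


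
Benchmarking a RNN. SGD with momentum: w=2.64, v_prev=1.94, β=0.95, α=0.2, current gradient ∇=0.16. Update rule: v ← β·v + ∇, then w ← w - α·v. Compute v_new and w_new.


v_new = 0.95·1.94 + 0.16 = 1.843 + 0.16 = 2.003
w_new = 2.64 - 0.2·2.003 = 2.64 - 0.4006 = 2.2394

v_new=2.003, w_new=2.2394


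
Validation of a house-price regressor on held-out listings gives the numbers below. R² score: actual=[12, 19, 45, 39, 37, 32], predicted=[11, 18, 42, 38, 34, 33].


ȳ = 30.6667
SS_res = Σ(y-ŷ)² = 22
SS_tot = Σ(y-ȳ)² = 801.33
R² = 1 - SS_res/SS_tot = 1 - 0.0275 = 0.9725

0.9725


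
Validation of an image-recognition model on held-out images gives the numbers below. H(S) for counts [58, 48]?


Probabilities: [58/106, 48/106] ≈ [0.5472, 0.4528]
H = -((58/106)·log₂(58/106) + (48/106)·log₂(48/106))
  = 0.9936 bits

0.9936 bits


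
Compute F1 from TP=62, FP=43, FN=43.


Precision = 62/105 = 0.5905
Recall = 62/105 = 0.5905
F1 = 2·P·R/(P+R) = 2·TP/(2·TP+FP+FN) = 124/(124+43+43) = 124/210 = 0.5905

0.5905


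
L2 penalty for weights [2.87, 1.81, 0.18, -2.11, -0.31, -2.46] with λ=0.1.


‖w‖₂² = (2.87)² + (1.81)² + (0.18)² + (-2.11)² + (-0.31)² + (-2.46)²
     = 8.2369 + 3.2761 + 0.0324 + 4.4521 + 0.0961 + 6.0516
     = 22.1452
λ·‖w‖₂² = 0.1·22.1452 = 2.21452

2.21452


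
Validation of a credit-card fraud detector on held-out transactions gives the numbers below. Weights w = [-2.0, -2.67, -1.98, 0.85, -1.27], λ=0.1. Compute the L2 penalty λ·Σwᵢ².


‖w‖₂² = (-2.0)² + (-2.67)² + (-1.98)² + (0.85)² + (-1.27)²
     = 4 + 7.1289 + 3.9204 + 0.7225 + 1.6129
     = 17.3847
λ·‖w‖₂² = 0.1·17.3847 = 1.73847

1.73847


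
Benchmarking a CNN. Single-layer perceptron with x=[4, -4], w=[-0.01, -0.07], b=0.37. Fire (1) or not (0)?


z = (4)·(-0.01) + (-4)·(-0.07) + 0.37
  = 0.61
step(z) = 1 (z≥0)

1


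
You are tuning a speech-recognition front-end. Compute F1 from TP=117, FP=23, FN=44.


Precision = 117/140 = 0.8357
Recall = 117/161 = 0.7267
F1 = 2·P·R/(P+R) = 2·TP/(2·TP+FP+FN) = 234/(234+23+44) = 234/301 = 0.7774

0.7774


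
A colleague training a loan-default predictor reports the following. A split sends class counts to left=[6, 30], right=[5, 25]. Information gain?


Parent = [11, 55], H_parent = 0.65
H_left = 0.65 (n=36), H_right = 0.65 (n=30)
H_children = (36/66)·0.65 + (30/66)·0.65 = 0.65
IG = 0.65 - 0.65 = 0.0

0.0


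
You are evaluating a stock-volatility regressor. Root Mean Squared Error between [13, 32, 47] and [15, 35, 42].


MSE = 38/3 = 12.6667
RMSE = √(38/3) = 3.559

3.559


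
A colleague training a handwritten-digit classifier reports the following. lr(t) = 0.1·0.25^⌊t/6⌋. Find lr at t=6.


n_drops = ⌊6/6⌋ = 1
lr = 0.1·0.25^1 = 0.1·0.25 = 0.025

0.025


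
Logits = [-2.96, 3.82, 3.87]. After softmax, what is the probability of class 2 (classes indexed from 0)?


Exponentials: e^-2.96=0.0518, e^3.82=45.6042, e^3.87=47.9424
Sum = 93.5984
Softmax = [0.0006, 0.4872, 0.5122]
p[2] = 47.9424/93.5984 = 0.5122

0.5122


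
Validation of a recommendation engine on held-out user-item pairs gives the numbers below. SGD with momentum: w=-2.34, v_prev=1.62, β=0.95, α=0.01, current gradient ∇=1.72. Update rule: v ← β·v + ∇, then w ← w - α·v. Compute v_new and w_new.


v_new = 0.95·1.62 + 1.72 = 1.539 + 1.72 = 3.259
w_new = -2.34 - 0.01·3.259 = -2.34 - 0.03259 = -2.37259

v_new=3.259, w_new=-2.37259


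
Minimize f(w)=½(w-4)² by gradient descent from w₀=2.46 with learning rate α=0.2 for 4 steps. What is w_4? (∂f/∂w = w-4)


step 1: grad = 2.46-4 = -1.54; w = 2.46 - 0.2·(-1.54) = 2.768
step 2: grad = 2.768-4 = -1.232; w = 2.768 - 0.2·(-1.232) = 3.0144
step 3: grad = 3.0144-4 = -0.9856; w = 3.0144 - 0.2·(-0.9856) = 3.21152
step 4: grad = 3.21152-4 = -0.78848; w = 3.21152 - 0.2·(-0.78848) = 3.369216

3.369216


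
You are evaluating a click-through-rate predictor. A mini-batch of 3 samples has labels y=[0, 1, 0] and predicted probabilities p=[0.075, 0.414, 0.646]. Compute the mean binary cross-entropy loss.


L[0] = -ln(1-0.075) = -ln(0.925) = 0.078
L[1] = -ln(0.414) = 0.8819
L[2] = -ln(1-0.646) = -ln(0.354) = 1.0385
mean = (0.078 + 0.8819 + 1.0385)/3 = 0.6661

0.6661


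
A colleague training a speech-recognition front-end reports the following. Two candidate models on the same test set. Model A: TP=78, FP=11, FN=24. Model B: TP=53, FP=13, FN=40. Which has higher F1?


Model A: P=78/89=0.8764, R=78/102=0.7647, F1=2PR/(P+R)=2TP/(2TP+FP+FN)=156/191=0.8168
Model B: P=53/66=0.803, R=53/93=0.5699, F1=2PR/(P+R)=2TP/(2TP+FP+FN)=106/159=0.6667
0.8168 > 0.6667 → Model A

Model A


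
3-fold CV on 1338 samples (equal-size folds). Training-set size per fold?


Fold size = 1338/3 = 446
Training per fold = 1338 - 446 = 892

892


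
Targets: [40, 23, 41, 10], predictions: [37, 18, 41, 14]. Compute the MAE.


Absolute errors: |40-37|=3, |23-18|=5, |41-41|=0, |10-14|=4
Sum = 12
MAE = 12/4 = 3

3


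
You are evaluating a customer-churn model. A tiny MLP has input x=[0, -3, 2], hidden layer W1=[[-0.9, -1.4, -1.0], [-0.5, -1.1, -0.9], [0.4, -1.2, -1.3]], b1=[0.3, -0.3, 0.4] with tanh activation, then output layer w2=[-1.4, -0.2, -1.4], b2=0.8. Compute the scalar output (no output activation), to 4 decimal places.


z1[0] = (-0.9)·(0) + (-1.4)·(-3) + (-1.0)·(2) + 0.3 = 2.5
z1[1] = (-0.5)·(0) + (-1.1)·(-3) + (-0.9)·(2) - 0.3 = 1.2
z1[2] = (0.4)·(0) + (-1.2)·(-3) + (-1.3)·(2) + 0.4 = 1.4
h = tanh(z1) = [0.9866, 0.8337, 0.8854]
output = (-1.4)·(0.9866) + (-0.2)·(0.8337) + (-1.4)·(0.8854) + 0.8 = -1.9875

-1.9875
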